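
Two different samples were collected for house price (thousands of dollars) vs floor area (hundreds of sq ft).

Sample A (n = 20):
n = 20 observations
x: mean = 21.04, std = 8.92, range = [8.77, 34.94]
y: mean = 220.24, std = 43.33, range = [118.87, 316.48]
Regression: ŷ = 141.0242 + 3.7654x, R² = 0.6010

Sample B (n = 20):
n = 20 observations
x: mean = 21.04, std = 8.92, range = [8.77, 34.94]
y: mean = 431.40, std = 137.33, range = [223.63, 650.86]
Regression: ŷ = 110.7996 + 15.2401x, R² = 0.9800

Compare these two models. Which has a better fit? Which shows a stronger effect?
Model B has the better fit (R² = 0.9800 vs 0.6010). Model B shows the stronger effect (|β₁| = 15.2401 vs 3.7654).

Model Comparison:

Which explains more variance? (R²)
- Model A: R² = 0.6010 → 60.10% of variance in house price explained
- Model B: R² = 0.9800 → 98.00% of variance in house price explained
- 0.9800 > 0.6010 → Model B has the better fit

Effect size (slope magnitude):
- Model A: β₁ = 3.7654 → predicted house price rises 3.7654 thousand dollars per additional hundred sq ft of floor area
- Model B: β₁ = 15.2401 → predicted house price rises 15.2401 thousand dollars per additional hundred sq ft of floor area
- |3.7654| < |15.2401| → Model B shows the stronger marginal effect

Notes:
- The two samples could reflect different populations, time periods, or measurement quality.
- A better fit (higher R²) doesn't necessarily mean a more important relationship.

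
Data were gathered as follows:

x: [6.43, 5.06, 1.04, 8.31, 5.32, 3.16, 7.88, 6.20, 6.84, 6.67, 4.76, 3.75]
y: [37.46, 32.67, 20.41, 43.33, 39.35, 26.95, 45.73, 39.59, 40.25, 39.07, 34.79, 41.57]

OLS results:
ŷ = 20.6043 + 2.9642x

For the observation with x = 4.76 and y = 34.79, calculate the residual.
Residual = 0.0761

The residual is the difference between the actual value and the predicted value:

Residual = y - ŷ

Step 1: Calculate predicted value
ŷ = 20.6043 + 2.9642 × 4.76
ŷ = 34.7139

Step 2: Calculate residual
Residual = 34.79 - 34.7139
Residual = 0.0761

Sign check: y > ŷ, so the point is above the line and the fit underestimates here.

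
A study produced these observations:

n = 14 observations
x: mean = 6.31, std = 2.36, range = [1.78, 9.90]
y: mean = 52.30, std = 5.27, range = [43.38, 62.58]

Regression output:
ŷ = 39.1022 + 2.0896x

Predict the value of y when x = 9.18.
ŷ = 58.2847

To predict y for x = 9.18, substitute into the regression equation:

ŷ = 39.1022 + 2.0896 × 9.18
ŷ = 39.1022 + 19.1825
ŷ = 58.2847

This is a point prediction; actual observations scatter around it by roughly the residual standard deviation.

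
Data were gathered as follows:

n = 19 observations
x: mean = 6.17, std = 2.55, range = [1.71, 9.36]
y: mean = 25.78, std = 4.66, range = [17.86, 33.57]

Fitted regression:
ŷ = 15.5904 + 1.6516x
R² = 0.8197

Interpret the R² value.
About 81.97% of the variability in y is accounted for by the regression on x (R² = 0.8197) — a strong linear fit.

R² (coefficient of determination) measures the proportion of variance in y explained by the regression model.

Here R² = 0.8197:
- Explained: 81.97% of the variation in y
- Unexplained (residual): 100% − 81.97% = 18.03%
- Rule of thumb (below 0.3 weak; 0.3 to below 0.7 moderate; 0.7 and above strong) → strong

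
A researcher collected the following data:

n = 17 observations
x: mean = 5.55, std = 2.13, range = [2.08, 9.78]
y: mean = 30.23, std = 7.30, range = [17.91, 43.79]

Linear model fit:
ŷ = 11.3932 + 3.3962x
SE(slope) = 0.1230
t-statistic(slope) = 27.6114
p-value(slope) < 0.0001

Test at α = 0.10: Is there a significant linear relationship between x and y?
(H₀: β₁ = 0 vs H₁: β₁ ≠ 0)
p-value < 0.0001 < α = 0.10, so we reject H₀. The relationship is significant.

Hypothesis test for the slope coefficient:

H₀: β₁ = 0 (no linear relationship)
H₁: β₁ ≠ 0 (linear relationship exists)

Test statistic: t = β̂₁ / SE(β̂₁) = 3.3962 / 0.1230 = 27.6114

p < 0.0001: how often a slope estimate this far from 0 (in SE units) would arise by chance if β₁ were truly 0.

Decision rule: reject H₀ if p-value < α.
p-value < 0.0001 < α = 0.10 → reject H₀.

Conclusion: the linear association between x and y is significant at the 10% level.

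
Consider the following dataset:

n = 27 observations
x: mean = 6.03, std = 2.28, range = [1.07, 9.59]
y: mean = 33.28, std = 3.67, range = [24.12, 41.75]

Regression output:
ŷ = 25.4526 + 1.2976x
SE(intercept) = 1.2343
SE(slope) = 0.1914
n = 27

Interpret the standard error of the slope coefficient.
The slope 1.2976 is pinned down to within about ±0.1914 (one SE) by these data — relative uncertainty 14.8%, i.e. precise.

What SE measures:
- The standard error quantifies the sampling variability of the coefficient estimate
- It is the estimated standard deviation of β̂₁ across hypothetical repeated samples of the same size
- Smaller SE → more precise estimate

Relative precision:
- SE / |β̂₁| = 0.1914 / 1.2976 = 14.8%
- Rule of thumb (under 20%: precise; 20% to under 50%: moderately precise; 50% or more: imprecise) → precise

Link to interval estimation: a confidence interval for β₁ is β̂₁ ± t* × 0.1914, so SE sets the half-width per unit of t*.

What drives SE(β̂₁): larger n (here n = 27) → smaller SE; more residual scatter → larger SE; wider spread of x values → smaller SE.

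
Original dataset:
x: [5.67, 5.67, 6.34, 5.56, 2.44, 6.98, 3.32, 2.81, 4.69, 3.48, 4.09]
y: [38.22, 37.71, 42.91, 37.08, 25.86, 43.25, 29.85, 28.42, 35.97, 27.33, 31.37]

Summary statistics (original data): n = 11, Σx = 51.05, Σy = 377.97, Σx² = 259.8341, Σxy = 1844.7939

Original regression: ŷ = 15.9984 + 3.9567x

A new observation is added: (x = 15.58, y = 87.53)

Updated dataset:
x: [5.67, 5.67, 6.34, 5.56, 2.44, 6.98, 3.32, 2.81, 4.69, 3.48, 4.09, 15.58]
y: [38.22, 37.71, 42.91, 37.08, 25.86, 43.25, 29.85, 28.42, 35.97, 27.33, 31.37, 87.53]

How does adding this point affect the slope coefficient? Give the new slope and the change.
Adding the point moves β₁ from 3.9567 to 4.7043, i.e. it increases by 0.7476 (+18.9%).

x = 15.58 lies well outside the original x-range [2.44, 6.98] (x̄ ≈ 4.64), so this observation has high leverage and can move the slope substantially.

Step 1: Update the sums with the new point (n goes from 11 to 12)
Σx  = 51.05 + 15.58 = 66.63
Σy  = 377.97 + 87.53 = 465.50
Σx² = 259.8341 + 15.58² = 259.8341 + 242.7364 = 502.5705
Σxy = 1844.7939 + 15.58×87.53 = 1844.7939 + 1363.7174 = 3208.5113

Step 2: Recompute the slope with b₁ = (nΣxy − ΣxΣy) / (nΣx² − (Σx)²)
Numerator   = 12×3208.5113 − 66.63×465.50 = 38502.1356 − 31016.2650 = 7485.8706
Denominator = 12×502.5705 − 66.63² = 6030.8460 − 4439.5569 = 1591.2891
b₁(new) = 7485.8706 / 1591.2891 = 4.7043

(Same formula on the original sums: (11×1844.7939 − 51.05×377.97) / (11×259.8341 − 51.05²) = 997.3644 / 252.0726 = 3.9567, matching the given fit.)

Step 3: Change in slope
Δβ₁ = 4.7043 − 3.9567 = +0.7476
Relative change = +0.7476 / 3.9567 × 100% = +18.9%
→ the slope increases when the point is added.

A high-leverage point only changes the slope if it is off the original line; here y = 87.53 is above the original trend, so the slope increases.
In practice: check such a point for data-entry or measurement error.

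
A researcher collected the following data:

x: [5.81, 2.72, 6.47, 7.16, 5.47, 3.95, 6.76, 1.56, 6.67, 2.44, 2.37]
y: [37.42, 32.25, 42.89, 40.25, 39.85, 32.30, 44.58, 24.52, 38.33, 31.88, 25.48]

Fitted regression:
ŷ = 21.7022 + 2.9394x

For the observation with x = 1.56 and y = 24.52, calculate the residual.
Residual = -1.7677

The residual is the difference between the actual value and the predicted value:

Residual = y - ŷ

Step 1: Calculate predicted value
ŷ = 21.7022 + 2.9394 × 1.56
ŷ = 26.2877

Step 2: Calculate residual
Residual = 24.52 - 26.2877
Residual = -1.7677

Sign check: y < ŷ, so the point is below the line and the fit overestimates here.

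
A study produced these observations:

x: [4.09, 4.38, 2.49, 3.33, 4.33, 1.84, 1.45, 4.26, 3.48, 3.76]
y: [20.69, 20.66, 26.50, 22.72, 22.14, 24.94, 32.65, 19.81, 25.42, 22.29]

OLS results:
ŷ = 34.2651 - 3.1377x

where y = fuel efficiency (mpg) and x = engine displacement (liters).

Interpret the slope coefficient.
An increase of one liter in engine displacement is associated with a 3.1377 mpg decrease in predicted fuel efficiency.

The slope coefficient β₁ = -3.1377 represents the marginal effect of engine displacement on fuel efficiency.

Interpretation:
- Engine displacement up by 1 liter → predicted fuel efficiency decreases by 3.1377 mpg
- The effect is assumed constant over the observed range of x (linearity)

The intercept β₀ = 34.2651 is the predicted fuel efficiency when engine displacement = 0; since the smallest observed x is 1.45, this is an extrapolation and mainly anchors the line.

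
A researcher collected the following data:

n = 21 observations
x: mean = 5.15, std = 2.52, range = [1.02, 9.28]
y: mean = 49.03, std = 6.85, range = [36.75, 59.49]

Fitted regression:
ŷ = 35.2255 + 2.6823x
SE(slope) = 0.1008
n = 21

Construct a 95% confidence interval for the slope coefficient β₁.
The 95% CI for β₁ is (2.4713, 2.8933)

Confidence interval for the slope:

The 95% CI for β₁ is: β̂₁ ± t*(α/2, n-2) × SE(β̂₁)

Step 1: Find critical t-value
- Confidence level = 0.95
- Degrees of freedom = n - 2 = 21 - 2 = 19
- t*(α/2, 19) = 2.0930

Step 2: Calculate margin of error
Margin = 2.0930 × 0.1008 = 0.2110

Step 3: Construct interval
CI = 2.6823 ± 0.2110
CI = (2.4713, 2.8933)

Interpretation: We are 95% confident that the true slope β₁ lies between 2.4713 and 2.8933.
Both endpoints are positive, so the data support a genuinely positive slope at this confidence level.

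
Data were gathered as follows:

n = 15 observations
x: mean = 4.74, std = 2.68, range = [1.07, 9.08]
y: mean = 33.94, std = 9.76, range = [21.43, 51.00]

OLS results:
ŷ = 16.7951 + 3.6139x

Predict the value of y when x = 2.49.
ŷ = 25.7937

To predict y for x = 2.49, substitute into the regression equation:

ŷ = 16.7951 + 3.6139 × 2.49
ŷ = 16.7951 + 8.9986
ŷ = 25.7937

This is a point prediction; actual observations scatter around it by roughly the residual standard deviation.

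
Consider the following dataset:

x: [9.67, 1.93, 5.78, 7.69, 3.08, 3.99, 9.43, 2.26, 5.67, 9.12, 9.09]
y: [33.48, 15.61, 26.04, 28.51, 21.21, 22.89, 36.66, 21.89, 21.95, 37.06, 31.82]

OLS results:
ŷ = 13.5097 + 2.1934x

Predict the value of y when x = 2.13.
ŷ = 18.1816

To predict y for x = 2.13, substitute into the regression equation:

ŷ = 13.5097 + 2.1934 × 2.13
ŷ = 13.5097 + 4.6719
ŷ = 18.1816

This is the fitted mean response at that x — an individual observation would come with a wider prediction interval.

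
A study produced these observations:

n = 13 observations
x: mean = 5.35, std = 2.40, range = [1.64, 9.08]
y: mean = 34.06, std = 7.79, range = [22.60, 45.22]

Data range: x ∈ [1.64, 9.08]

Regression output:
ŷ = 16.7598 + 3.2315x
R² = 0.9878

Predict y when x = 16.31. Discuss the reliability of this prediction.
The equation gives ŷ = 69.4656; however x = 16.31 is 7.23 units above the observed range, so this extrapolated value should not be trusted.

Prediction calculation:
ŷ = 16.7598 + 3.2315 × 16.31
ŷ = 69.4656

Reliability:
- Data range: x ∈ [1.64, 9.08]
- Prediction point: x = 16.31 is 7.23 units above the observed range → this is EXTRAPOLATION, not interpolation

Why that matters here:
- There are no observations near this x to validate the fitted line there
- The standard error of prediction grows with (x − x̄)², and x = 16.31 is far from x̄ = 5.35
- The linear relationship may not hold outside the observed range

Report the number if required, but flag clearly that it is an extrapolation.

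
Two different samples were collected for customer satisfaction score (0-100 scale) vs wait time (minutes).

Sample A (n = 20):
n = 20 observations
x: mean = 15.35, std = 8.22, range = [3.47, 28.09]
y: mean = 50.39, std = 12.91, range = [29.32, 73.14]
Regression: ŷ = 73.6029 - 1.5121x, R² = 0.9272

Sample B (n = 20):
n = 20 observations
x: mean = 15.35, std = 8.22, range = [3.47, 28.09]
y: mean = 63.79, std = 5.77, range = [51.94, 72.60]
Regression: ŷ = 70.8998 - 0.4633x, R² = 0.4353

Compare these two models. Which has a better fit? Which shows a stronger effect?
Model A has the better fit (R² = 0.9272 vs 0.4353). Model A shows the stronger effect (|β₁| = 1.5121 vs 0.4633).

Model Comparison:

Fit — compare R²:
- Model A: R² = 0.9272 → 92.72% of variance in satisfaction score explained
- Model B: R² = 0.4353 → 43.53% of variance in satisfaction score explained
- 0.9272 > 0.4353 → Model A has the better fit

Which has the larger per-minute effect? (|β₁|)
- Model A: β₁ = -1.5121 → predicted satisfaction score falls 1.5121 points per additional minute of wait time
- Model B: β₁ = -0.4633 → predicted satisfaction score falls 0.4633 points per additional minute of wait time
- |-1.5121| > |-0.4633| → Model A shows the stronger marginal effect

Notes:
- R² measures how tightly points cluster around the line; β₁ measures how steep the line is — they answer different questions.
- A better fit (higher R²) doesn't necessarily mean a more important relationship.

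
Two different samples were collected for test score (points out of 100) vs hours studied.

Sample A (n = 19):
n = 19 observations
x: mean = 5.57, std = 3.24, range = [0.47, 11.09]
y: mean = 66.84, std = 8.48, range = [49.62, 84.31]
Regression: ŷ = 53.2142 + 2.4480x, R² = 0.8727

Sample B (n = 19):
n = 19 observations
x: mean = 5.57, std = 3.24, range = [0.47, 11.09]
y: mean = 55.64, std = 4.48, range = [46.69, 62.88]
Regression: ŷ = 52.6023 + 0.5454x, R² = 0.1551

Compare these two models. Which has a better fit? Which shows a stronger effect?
Model A has the better fit (R² = 0.8727 vs 0.1551). Model A shows the stronger effect (|β₁| = 2.4480 vs 0.5454).

Model Comparison:

Fit — compare R²:
- Model A: R² = 0.8727 → 87.27% of variance in test score explained
- Model B: R² = 0.1551 → 15.51% of variance in test score explained
- 0.8727 > 0.1551 → Model A has the better fit

Strength of effect — compare |β₁|:
- Model A: β₁ = 2.4480 → predicted test score rises 2.4480 points per additional hour of study time
- Model B: β₁ = 0.5454 → predicted test score rises 0.5454 points per additional hour of study time
- |2.4480| > |0.5454| → Model A shows the stronger marginal effect

Note: A better fit (higher R²) doesn't necessarily mean a more important relationship.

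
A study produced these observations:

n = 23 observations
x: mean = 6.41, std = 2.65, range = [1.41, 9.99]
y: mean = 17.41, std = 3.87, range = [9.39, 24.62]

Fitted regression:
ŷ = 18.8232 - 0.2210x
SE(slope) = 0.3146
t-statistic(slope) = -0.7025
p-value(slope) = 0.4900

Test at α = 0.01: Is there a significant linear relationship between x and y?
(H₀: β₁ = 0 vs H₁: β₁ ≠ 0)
Fail to reject H₀: p-value = 0.4900 ≥ α = 0.01. The linear relationship is not significant at the 1% level.

Hypothesis test for the slope coefficient:

H₀: β₁ = 0 (no linear relationship)
H₁: β₁ ≠ 0 (linear relationship exists)

Test statistic: t = β̂₁ / SE(β̂₁) = -0.2210 / 0.3146 = -0.7025

p = 0.4900: how often a slope estimate this far from 0 (in SE units) would arise by chance if β₁ were truly 0.

Decision rule: reject H₀ if p-value < α.
p-value = 0.4900 ≥ α = 0.01 → fail to reject H₀.

At α = 0.01 the data do not provide convincing evidence of a nonzero slope.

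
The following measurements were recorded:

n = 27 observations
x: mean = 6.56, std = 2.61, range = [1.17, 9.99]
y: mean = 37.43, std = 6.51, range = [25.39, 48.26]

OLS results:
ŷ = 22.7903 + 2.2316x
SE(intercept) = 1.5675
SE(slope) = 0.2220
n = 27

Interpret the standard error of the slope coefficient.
The slope 2.2316 is pinned down to within about ±0.2220 (one SE) by these data — relative uncertainty 9.9%, i.e. precise.

SE(β̂₁) = 0.2220 says: if we drew many samples of n = 27 from the same population and refit each time, the fitted slopes would scatter with a standard deviation of roughly 0.2220 around the true β₁.

Relative precision:
- SE / |β̂₁| = 0.2220 / 2.2316 = 9.9%
- Rule of thumb (under 20%: precise; 20% to under 50%: moderately precise; 50% or more: imprecise) → precise

Rough 95% range (±2 SE): 2.2316 ± 0.4440 → (1.7876, 2.6756).

What drives SE(β̂₁): larger n (here n = 27) → smaller SE; wider spread of x values → smaller SE; more residual scatter → larger SE.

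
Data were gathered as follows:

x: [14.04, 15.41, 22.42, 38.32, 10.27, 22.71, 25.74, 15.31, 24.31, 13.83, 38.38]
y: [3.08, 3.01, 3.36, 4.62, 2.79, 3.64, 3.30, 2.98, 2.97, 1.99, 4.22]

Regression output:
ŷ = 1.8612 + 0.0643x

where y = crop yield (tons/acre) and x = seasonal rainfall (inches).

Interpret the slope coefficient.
On average, crop yield is about 0.0643 tons/acre higher for every extra inch of rainfall.

The slope β₁ = 0.0643 gives the rate at which the fitted crop yield changes with rainfall.

Interpretation:
- Rainfall up by 1 inch → predicted crop yield increases by 0.0643 tons/acre
- This is a linear approximation: the same per-unit change is assumed across the whole observed x range
- The sign (+) gives the direction; the magnitude 0.0643 gives the size of the effect per inch

(β₀ = 1.8612 is the fitted value at x = 0 and is not part of the slope interpretation.)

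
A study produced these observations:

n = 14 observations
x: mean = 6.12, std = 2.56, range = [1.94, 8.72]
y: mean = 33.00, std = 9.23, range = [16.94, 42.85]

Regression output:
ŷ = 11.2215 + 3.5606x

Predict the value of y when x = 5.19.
ŷ = 29.7010

Plug x = 5.19 into the fitted line:

ŷ = 11.2215 + 3.5606 × 5.19
ŷ = 11.2215 + 18.4795
ŷ = 29.7010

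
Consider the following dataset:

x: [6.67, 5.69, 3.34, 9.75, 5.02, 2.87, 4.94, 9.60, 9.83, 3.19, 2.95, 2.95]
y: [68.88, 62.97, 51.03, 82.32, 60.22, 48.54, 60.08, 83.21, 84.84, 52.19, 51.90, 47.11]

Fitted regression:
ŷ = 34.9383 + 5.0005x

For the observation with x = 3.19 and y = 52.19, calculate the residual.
Residual = 1.3001

The residual is the difference between the actual value and the predicted value:

Residual = y - ŷ

Step 1: Calculate predicted value
ŷ = 34.9383 + 5.0005 × 3.19
ŷ = 50.8899

Step 2: Calculate residual
Residual = 52.19 - 50.8899
Residual = 1.3001

The residual is positive, so the observed y = 52.19 sits above the regression line (the line underestimates it by 1.3001).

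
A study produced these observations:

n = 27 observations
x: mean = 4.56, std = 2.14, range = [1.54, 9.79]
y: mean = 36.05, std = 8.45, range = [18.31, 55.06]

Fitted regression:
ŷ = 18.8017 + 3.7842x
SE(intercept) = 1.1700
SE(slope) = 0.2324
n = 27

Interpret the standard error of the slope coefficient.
SE(β̂₁) = 0.2324 is the estimated standard deviation of the slope estimate across repeated samples; relative to β̂₁ = 3.7842 that is 6.1%, a precise estimate.

SE(β̂₁) = s / √Sxx, where s is the residual standard deviation and Sxx = Σ(x − x̄)². It is the yardstick for how far β̂₁ = 3.7842 could plausibly be from the true slope.

Relative precision:
- SE / |β̂₁| = 0.2324 / 3.7842 = 6.1%
- Rule of thumb (under 20%: precise; 20% to under 50%: moderately precise; 50% or more: imprecise) → precise

Link to interval estimation: a confidence interval for β₁ is β̂₁ ± t* × 0.2324, so SE sets the half-width per unit of t*.

What drives SE(β̂₁): larger n (here n = 27) → smaller SE.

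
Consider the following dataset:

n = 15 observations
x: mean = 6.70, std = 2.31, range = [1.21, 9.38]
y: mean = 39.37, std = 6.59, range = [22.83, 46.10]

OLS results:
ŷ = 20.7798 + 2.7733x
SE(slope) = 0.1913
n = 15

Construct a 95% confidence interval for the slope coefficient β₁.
The 95% CI for β₁ is (2.3600, 3.1866)

Confidence interval for the slope:

The 95% CI for β₁ is: β̂₁ ± t*(α/2, n-2) × SE(β̂₁)

Step 1: Find critical t-value
- Confidence level = 0.95
- Degrees of freedom = n - 2 = 15 - 2 = 13
- t*(α/2, 13) = 2.1604

Step 2: Calculate margin of error
Margin = 2.1604 × 0.1913 = 0.4133

Step 3: Construct interval
CI = 2.7733 ± 0.4133
CI = (2.3600, 3.1866)

Interpretation: We are 95% confident that the true slope β₁ lies between 2.3600 and 3.1866.
The interval does not include 0, suggesting a significant linear relationship.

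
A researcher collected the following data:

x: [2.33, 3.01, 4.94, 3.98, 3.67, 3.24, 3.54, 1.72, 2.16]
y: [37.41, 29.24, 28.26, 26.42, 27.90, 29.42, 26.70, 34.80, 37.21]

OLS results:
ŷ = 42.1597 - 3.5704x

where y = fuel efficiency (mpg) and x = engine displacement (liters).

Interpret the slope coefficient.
On average, fuel efficiency is about 3.5704 mpg lower for every extra liter of engine displacement.

The slope coefficient β₁ = -3.5704 represents the marginal effect of engine displacement on fuel efficiency.

Interpretation:
- Engine displacement up by 1 liter → predicted fuel efficiency decreases by 3.5704 mpg
- This is a linear approximation: the same per-unit change is assumed across the whole observed x range
- The slope describes association in these data, not necessarily a causal effect

The intercept β₀ = 42.1597 is the predicted fuel efficiency when engine displacement = 0; since the smallest observed x is 1.72, this is an extrapolation and mainly anchors the line.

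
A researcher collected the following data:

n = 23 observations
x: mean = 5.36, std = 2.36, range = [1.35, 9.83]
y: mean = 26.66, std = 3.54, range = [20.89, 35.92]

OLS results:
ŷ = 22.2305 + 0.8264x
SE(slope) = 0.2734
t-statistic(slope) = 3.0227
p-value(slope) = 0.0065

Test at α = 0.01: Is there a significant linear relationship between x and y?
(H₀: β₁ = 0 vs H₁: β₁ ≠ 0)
Since p-value = 0.0065 < α = 0.01, reject H₀ — the slope is significantly different from 0.

Hypothesis test for the slope coefficient:

H₀: β₁ = 0 (no linear relationship)
H₁: β₁ ≠ 0 (linear relationship exists)

Test statistic: t = β̂₁ / SE(β̂₁) = 0.8264 / 0.2734 = 3.0227

With df = 21, the two-sided p-value for |t| = 3.0227 is 0.0065.

Decision rule: reject H₀ if p-value < α.
p-value = 0.0065 < α = 0.01 → reject H₀.

Conclusion: the linear association between x and y is significant at the 1% level.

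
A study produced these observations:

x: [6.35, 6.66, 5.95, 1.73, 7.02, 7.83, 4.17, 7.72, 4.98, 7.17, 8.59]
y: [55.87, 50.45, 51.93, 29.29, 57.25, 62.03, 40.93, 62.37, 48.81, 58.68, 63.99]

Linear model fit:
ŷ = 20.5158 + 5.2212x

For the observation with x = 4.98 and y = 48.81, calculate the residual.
Residual = 2.2926

The residual is the difference between the actual value and the predicted value:

Residual = y - ŷ

Step 1: Calculate predicted value
ŷ = 20.5158 + 5.2212 × 4.98
ŷ = 46.5174

Step 2: Calculate residual
Residual = 48.81 - 46.5174
Residual = 2.2926

Sign check: y > ŷ, so the point is above the line and the fit underestimates here.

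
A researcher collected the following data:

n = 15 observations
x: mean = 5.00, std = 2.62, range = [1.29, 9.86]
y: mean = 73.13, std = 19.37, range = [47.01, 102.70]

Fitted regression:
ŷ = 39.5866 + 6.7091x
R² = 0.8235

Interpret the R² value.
About 82.35% of the variability in y is accounted for by the regression on x (R² = 0.8235) — a strong linear fit.

R² (coefficient of determination) measures the proportion of variance in y explained by the regression model.

Here R² = 0.8235:
- Explained: 82.35% of the variation in y
- Unexplained (residual): 100% − 82.35% = 17.65%
- Rule of thumb (below 0.3 weak; 0.3 to below 0.7 moderate; 0.7 and above strong) → strong

Calculation: R² = 1 − (SS_res / SS_tot), where SS_res is the sum of squared residuals and SS_tot the total sum of squares.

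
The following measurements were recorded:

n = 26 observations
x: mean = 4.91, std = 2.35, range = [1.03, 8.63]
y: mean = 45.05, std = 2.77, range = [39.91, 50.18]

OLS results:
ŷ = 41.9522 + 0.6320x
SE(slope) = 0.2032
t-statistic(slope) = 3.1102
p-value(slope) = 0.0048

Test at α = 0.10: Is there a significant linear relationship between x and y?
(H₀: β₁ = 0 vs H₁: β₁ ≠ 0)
Reject H₀: p-value = 0.0048 < α = 0.10. The linear relationship is significant at the 10% level.

Hypothesis test for the slope coefficient:

H₀: β₁ = 0 (no linear relationship)
H₁: β₁ ≠ 0 (linear relationship exists)

Test statistic: t = β̂₁ / SE(β̂₁) = 0.6320 / 0.2032 = 3.1102

p = 0.0048: how often a slope estimate this far from 0 (in SE units) would arise by chance if β₁ were truly 0.

Decision rule: reject H₀ if p-value < α.
p-value = 0.0048 < α = 0.10 → reject H₀.

There is sufficient evidence at the 10% significance level to conclude that a linear relationship exists between x and y.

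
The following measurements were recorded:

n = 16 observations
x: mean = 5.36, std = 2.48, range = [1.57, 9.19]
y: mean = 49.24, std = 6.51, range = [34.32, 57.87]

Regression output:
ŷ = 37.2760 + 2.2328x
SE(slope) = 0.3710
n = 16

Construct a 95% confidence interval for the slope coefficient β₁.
The 95% CI for β₁ is (1.4371, 3.0285)

Confidence interval for the slope:

The 95% CI for β₁ is: β̂₁ ± t*(α/2, n-2) × SE(β̂₁)

Step 1: Find critical t-value
- Confidence level = 0.95
- Degrees of freedom = n - 2 = 16 - 2 = 14
- t*(α/2, 14) = 2.1448

Step 2: Calculate margin of error
Margin = 2.1448 × 0.3710 = 0.7957

Step 3: Construct interval
CI = 2.2328 ± 0.7957
CI = (1.4371, 3.0285)

Interpretation: each one-unit increase in x is associated with a change in mean y of between 1.4371 and 3.0285, with 95% confidence.
The interval does not include 0, suggesting a significant linear relationship.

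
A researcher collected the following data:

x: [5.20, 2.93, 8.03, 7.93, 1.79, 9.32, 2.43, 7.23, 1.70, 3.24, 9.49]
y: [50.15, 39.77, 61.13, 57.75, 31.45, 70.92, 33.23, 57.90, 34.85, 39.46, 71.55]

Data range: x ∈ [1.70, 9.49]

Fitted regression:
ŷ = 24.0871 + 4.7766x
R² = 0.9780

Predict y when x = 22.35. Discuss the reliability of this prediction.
ŷ = 130.8441, but this is extrapolation (above the data range [1.70, 9.49]) and may be unreliable.

Prediction calculation:
ŷ = 24.0871 + 4.7766 × 22.35
ŷ = 130.8441

Reliability:
- Data range: x ∈ [1.70, 9.49]
- Prediction point: x = 22.35 is 12.86 units above the observed range → this is EXTRAPOLATION, not interpolation

Why that matters here:
- The linear relationship may not hold outside the observed range
- The standard error of prediction grows with (x − x̄)², and x = 22.35 is far from x̄ = 5.39
- Real relationships often flatten, saturate, or turn nonlinear at extremes

A defensible statement: 'if the linear trend continued to x = 22.35, y would be about 130.8441' — the premise is untested.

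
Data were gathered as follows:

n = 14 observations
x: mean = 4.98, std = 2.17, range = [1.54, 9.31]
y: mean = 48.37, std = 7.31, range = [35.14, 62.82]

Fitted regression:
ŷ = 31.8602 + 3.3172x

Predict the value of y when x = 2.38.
ŷ = 39.7551

To predict y for x = 2.38, substitute into the regression equation:

ŷ = 31.8602 + 3.3172 × 2.38
ŷ = 31.8602 + 7.8949
ŷ = 39.7551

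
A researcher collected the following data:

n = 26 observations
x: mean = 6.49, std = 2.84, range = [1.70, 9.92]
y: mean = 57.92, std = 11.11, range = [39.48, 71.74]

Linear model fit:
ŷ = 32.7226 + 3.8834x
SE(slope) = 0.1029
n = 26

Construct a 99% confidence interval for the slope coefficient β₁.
The 99% CI for β₁ is (3.5956, 4.1712)

Confidence interval for the slope:

The 99% CI for β₁ is: β̂₁ ± t*(α/2, n-2) × SE(β̂₁)

Step 1: Find critical t-value
- Confidence level = 0.99
- Degrees of freedom = n - 2 = 26 - 2 = 24
- t*(α/2, 24) = 2.7969

Step 2: Calculate margin of error
Margin = 2.7969 × 0.1029 = 0.2878

Step 3: Construct interval
CI = 3.8834 ± 0.2878
CI = (3.5956, 4.1712)

Interpretation: intervals built this way capture the true β₁ in 99% of repeated samples; here the plausible range for the per-unit effect of x on y is 3.5956 to 4.1712.
Both endpoints are positive, so the data support a genuinely positive slope at this confidence level.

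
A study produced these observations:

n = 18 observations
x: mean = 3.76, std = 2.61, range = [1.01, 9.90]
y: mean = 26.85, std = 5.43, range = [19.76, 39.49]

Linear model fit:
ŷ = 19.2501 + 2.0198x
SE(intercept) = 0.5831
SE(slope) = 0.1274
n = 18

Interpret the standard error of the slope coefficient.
SE(β̂₁) = 0.1274 is the estimated standard deviation of the slope estimate across repeated samples; relative to β̂₁ = 2.0198 that is 6.3%, a precise estimate.

SE(β̂₁) = s / √Sxx, where s is the residual standard deviation and Sxx = Σ(x − x̄)². It is the yardstick for how far β̂₁ = 2.0198 could plausibly be from the true slope.

Relative precision:
- SE / |β̂₁| = 0.1274 / 2.0198 = 6.3%
- Rule of thumb (under 20%: precise; 20% to under 50%: moderately precise; 50% or more: imprecise) → precise

Link to interval estimation: a confidence interval for β₁ is β̂₁ ± t* × 0.1274, so SE sets the half-width per unit of t*.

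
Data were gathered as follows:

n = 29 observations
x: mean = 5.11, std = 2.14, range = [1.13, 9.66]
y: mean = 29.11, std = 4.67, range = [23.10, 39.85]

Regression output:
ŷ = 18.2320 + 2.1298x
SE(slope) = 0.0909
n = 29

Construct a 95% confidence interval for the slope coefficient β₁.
The 95% CI for β₁ is (1.9433, 2.3163)

Confidence interval for the slope:

The 95% CI for β₁ is: β̂₁ ± t*(α/2, n-2) × SE(β̂₁)

Step 1: Find critical t-value
- Confidence level = 0.95
- Degrees of freedom = n - 2 = 29 - 2 = 27
- t*(α/2, 27) = 2.0518

Step 2: Calculate margin of error
Margin = 2.0518 × 0.0909 = 0.1865

Step 3: Construct interval
CI = 2.1298 ± 0.1865
CI = (1.9433, 2.3163)

Interpretation: each one-unit increase in x is associated with a change in mean y of between 1.9433 and 2.3163, with 95% confidence.
The interval does not include 0, suggesting a significant linear relationship.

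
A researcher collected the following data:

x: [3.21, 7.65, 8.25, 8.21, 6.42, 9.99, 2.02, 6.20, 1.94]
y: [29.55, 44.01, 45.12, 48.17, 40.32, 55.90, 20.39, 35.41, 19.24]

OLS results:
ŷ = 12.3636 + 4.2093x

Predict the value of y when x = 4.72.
ŷ = 32.2315

To predict y for x = 4.72, substitute into the regression equation:

ŷ = 12.3636 + 4.2093 × 4.72
ŷ = 12.3636 + 19.8679
ŷ = 32.2315

This is the fitted mean response at that x — an individual observation would come with a wider prediction interval.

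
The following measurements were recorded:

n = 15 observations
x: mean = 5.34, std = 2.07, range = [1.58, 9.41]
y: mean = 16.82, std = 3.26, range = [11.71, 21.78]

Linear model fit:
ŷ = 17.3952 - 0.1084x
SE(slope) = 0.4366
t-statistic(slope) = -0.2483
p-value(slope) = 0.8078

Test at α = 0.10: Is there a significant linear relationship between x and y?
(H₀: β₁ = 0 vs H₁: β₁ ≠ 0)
p-value = 0.8078 ≥ α = 0.10, so we fail to reject H₀. The relationship is not significant.

Hypothesis test for the slope coefficient:

H₀: β₁ = 0 (no linear relationship)
H₁: β₁ ≠ 0 (linear relationship exists)

Test statistic: t = β̂₁ / SE(β̂₁) = -0.1084 / 0.4366 = -0.2483

The p-value (0.8078) is the probability, under H₀, of a t-statistic at least as extreme as |t| = 0.2483 (two-sided, df = n − 2 = 13).

Decision rule: reject H₀ if p-value < α.
p-value = 0.8078 ≥ α = 0.10 → fail to reject H₀.

There is not sufficient evidence at the 10% significance level to conclude that a linear relationship exists between x and y.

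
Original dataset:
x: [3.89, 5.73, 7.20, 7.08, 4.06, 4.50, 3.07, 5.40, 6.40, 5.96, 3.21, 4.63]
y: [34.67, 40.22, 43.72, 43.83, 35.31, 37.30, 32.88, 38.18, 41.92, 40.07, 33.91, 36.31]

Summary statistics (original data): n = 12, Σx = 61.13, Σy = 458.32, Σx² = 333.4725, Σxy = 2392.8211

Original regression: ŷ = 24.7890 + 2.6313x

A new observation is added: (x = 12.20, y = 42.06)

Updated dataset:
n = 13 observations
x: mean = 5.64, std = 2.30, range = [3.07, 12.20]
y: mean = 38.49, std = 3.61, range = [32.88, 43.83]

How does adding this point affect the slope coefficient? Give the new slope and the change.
Adding the point moves β₁ from 2.6313 to 1.2148, i.e. it decreases by 1.4165 (-53.8%).

The new point has HIGH LEVERAGE: x = 12.20 is far from the original mean x̄ = 61.13/12 ≈ 5.09 (original range [3.07, 7.20]).

Step 1: Update the sums with the new point (n goes from 12 to 13)
Σx  = 61.13 + 12.20 = 73.33
Σy  = 458.32 + 42.06 = 500.38
Σx² = 333.4725 + 12.20² = 333.4725 + 148.8400 = 482.3125
Σxy = 2392.8211 + 12.20×42.06 = 2392.8211 + 513.1320 = 2905.9531

Step 2: Recompute the slope with b₁ = (nΣxy − ΣxΣy) / (nΣx² − (Σx)²)
Numerator   = 13×2905.9531 − 73.33×500.38 = 37777.3903 − 36692.8654 = 1084.5249
Denominator = 13×482.3125 − 73.33² = 6270.0625 − 5377.2889 = 892.7736
b₁(new) = 1084.5249 / 892.7736 = 1.2148

(Same formula on the original sums: (12×2392.8211 − 61.13×458.32) / (12×333.4725 − 61.13²) = 696.7516 / 264.7931 = 2.6313, matching the given fit.)

Step 3: Change in slope
Δβ₁ = 1.2148 − 2.6313 = -1.4165
Relative change = -1.4165 / 2.6313 × 100% = -53.8%
→ the slope decreases when the point is added.

A high-leverage point only changes the slope if it is off the original line; here y = 42.06 is below the original trend, so the slope decreases.
In practice: examine leverage (hᵢ) and Cook's distance rather than deleting it automatically; refit with and without it and report both if conclusions differ.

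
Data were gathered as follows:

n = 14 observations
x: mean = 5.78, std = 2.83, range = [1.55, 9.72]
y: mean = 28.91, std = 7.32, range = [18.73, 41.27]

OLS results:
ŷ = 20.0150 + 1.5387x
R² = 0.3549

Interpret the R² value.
The model explains 35.49% of the variance in y (R² = 0.3549), leaving 64.51% unexplained; the fit is moderate.

The coefficient of determination R² is the fraction of the total variation in y that the fitted line accounts for.

Here R² = 0.3549:
- Explained: 35.49% of the variation in y
- Unexplained (residual): 100% − 35.49% = 64.51%
- Rule of thumb (below 0.3 weak; 0.3 to below 0.7 moderate; 0.7 and above strong) → moderate

Equivalently, for simple linear regression R² = r², so |r| = √0.3549 ≈ 0.5957.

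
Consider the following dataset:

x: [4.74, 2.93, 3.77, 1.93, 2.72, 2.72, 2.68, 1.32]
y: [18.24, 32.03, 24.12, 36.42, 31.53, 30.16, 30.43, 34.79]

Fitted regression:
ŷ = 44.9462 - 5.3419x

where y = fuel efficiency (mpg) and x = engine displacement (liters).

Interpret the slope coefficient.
On average, fuel efficiency is about 5.3419 mpg lower for every extra liter of engine displacement.

The slope coefficient β₁ = -5.3419 represents the marginal effect of engine displacement on fuel efficiency.

Interpretation:
- Engine displacement up by 1 liter → predicted fuel efficiency decreases by 5.3419 mpg
- This is a linear approximation: the same per-unit change is assumed across the whole observed x range
- The sign (−) gives the direction; the magnitude 5.3419 gives the size of the effect per liter

(β₀ = 44.9462 is the fitted value at x = 0 and is not part of the slope interpretation.)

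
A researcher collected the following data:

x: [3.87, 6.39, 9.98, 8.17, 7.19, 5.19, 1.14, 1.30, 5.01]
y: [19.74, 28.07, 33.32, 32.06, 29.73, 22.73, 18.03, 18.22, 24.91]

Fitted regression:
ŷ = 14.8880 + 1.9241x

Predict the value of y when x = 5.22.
ŷ = 24.9318

Plug x = 5.22 into the fitted line:

ŷ = 14.8880 + 1.9241 × 5.22
ŷ = 14.8880 + 10.0438
ŷ = 24.9318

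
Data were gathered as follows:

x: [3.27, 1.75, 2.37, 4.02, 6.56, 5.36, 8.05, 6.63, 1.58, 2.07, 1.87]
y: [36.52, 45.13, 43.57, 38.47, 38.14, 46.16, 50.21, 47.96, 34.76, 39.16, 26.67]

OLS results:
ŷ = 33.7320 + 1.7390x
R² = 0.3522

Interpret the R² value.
R² = 0.3522 means 35.22% of the variation in y is explained by the linear relationship with x. This indicates a moderate fit.

R² = 1 − SS_res/SS_tot compares the residual scatter to the total scatter of y about its mean.

Here R² = 0.3522:
- Explained: 35.22% of the variation in y
- Unexplained (residual): 100% − 35.22% = 64.78%
- Rule of thumb (below 0.3 weak; 0.3 to below 0.7 moderate; 0.7 and above strong) → moderate

Note: R² says nothing about causation, and a high R² does not by itself mean the linear form is appropriate — check the residuals.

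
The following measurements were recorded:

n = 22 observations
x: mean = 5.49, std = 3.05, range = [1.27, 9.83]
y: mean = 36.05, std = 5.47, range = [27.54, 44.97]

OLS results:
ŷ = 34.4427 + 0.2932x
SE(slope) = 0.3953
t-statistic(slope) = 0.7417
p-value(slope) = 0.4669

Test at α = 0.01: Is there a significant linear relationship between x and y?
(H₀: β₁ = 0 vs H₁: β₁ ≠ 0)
Fail to reject H₀: p-value = 0.4669 ≥ α = 0.01. The linear relationship is not significant at the 1% level.

Hypothesis test for the slope coefficient:

H₀: β₁ = 0 (no linear relationship)
H₁: β₁ ≠ 0 (linear relationship exists)

Test statistic: t = β̂₁ / SE(β̂₁) = 0.2932 / 0.3953 = 0.7417

p = 0.4669: how often a slope estimate this far from 0 (in SE units) would arise by chance if β₁ were truly 0.

Decision rule: reject H₀ if p-value < α.
p-value = 0.4669 ≥ α = 0.01 → fail to reject H₀.

There is not sufficient evidence at the 1% significance level to conclude that a linear relationship exists between x and y.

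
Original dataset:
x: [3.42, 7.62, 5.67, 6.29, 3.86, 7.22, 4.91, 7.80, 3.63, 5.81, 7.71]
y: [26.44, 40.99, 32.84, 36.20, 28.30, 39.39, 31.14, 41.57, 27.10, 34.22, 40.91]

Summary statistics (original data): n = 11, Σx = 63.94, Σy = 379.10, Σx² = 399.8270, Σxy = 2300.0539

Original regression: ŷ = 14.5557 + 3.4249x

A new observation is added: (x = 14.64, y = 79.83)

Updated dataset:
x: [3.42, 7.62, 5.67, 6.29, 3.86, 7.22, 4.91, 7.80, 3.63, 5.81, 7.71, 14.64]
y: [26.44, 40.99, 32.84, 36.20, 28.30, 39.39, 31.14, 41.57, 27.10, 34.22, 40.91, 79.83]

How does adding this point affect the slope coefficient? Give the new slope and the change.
The slope changes from 3.4249 to 4.6545 (change of +1.2296, or +35.9%).

The new point has HIGH LEVERAGE: x = 14.64 is far from the original mean x̄ = 63.94/11 ≈ 5.81 (original range [3.42, 7.80]).

Step 1: Update the sums with the new point (n goes from 11 to 12)
Σx  = 63.94 + 14.64 = 78.58
Σy  = 379.10 + 79.83 = 458.93
Σx² = 399.8270 + 14.64² = 399.8270 + 214.3296 = 614.1566
Σxy = 2300.0539 + 14.64×79.83 = 2300.0539 + 1168.7112 = 3468.7651

Step 2: Recompute the slope with b₁ = (nΣxy − ΣxΣy) / (nΣx² − (Σx)²)
Numerator   = 12×3468.7651 − 78.58×458.93 = 41625.1812 − 36062.7194 = 5562.4618
Denominator = 12×614.1566 − 78.58² = 7369.8792 − 6174.8164 = 1195.0628
b₁(new) = 5562.4618 / 1195.0628 = 4.6545

(Same formula on the original sums: (11×2300.0539 − 63.94×379.10) / (11×399.8270 − 63.94²) = 1060.9389 / 309.7734 = 3.4249, matching the given fit.)

Step 3: Change in slope
Δβ₁ = 4.6545 − 3.4249 = +1.2296
Relative change = +1.2296 / 3.4249 × 100% = +35.9%
→ the slope increases when the point is added.

A high-leverage point only changes the slope if it is off the original line; here y = 79.83 is above the original trend, so the slope increases.
In practice: check such a point for data-entry or measurement error; investigate whether it comes from the same population as the rest of the sample.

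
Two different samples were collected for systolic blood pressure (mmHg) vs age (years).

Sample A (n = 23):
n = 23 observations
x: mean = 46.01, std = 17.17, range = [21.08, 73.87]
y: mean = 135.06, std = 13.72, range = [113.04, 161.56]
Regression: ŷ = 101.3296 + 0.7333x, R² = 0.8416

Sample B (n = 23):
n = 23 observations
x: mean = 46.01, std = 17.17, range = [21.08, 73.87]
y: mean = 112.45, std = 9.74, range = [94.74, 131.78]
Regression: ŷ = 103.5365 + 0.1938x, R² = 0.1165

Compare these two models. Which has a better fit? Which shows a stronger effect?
Model A has the better fit (R² = 0.8416 vs 0.1165). Model A shows the stronger effect (|β₁| = 0.7333 vs 0.1938).

Model Comparison:

Fit — compare R²:
- Model A: R² = 0.8416 → 84.16% of variance in blood pressure explained
- Model B: R² = 0.1165 → 11.65% of variance in blood pressure explained
- 0.8416 > 0.1165 → Model A has the better fit

Effect size (slope magnitude):
- Model A: β₁ = 0.7333 → predicted blood pressure rises 0.7333 mmHg per additional year of age
- Model B: β₁ = 0.1938 → predicted blood pressure rises 0.1938 mmHg per additional year of age
- |0.7333| > |0.1938| → Model A shows the stronger marginal effect

Note: A better fit (higher R²) doesn't necessarily mean a more important relationship.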